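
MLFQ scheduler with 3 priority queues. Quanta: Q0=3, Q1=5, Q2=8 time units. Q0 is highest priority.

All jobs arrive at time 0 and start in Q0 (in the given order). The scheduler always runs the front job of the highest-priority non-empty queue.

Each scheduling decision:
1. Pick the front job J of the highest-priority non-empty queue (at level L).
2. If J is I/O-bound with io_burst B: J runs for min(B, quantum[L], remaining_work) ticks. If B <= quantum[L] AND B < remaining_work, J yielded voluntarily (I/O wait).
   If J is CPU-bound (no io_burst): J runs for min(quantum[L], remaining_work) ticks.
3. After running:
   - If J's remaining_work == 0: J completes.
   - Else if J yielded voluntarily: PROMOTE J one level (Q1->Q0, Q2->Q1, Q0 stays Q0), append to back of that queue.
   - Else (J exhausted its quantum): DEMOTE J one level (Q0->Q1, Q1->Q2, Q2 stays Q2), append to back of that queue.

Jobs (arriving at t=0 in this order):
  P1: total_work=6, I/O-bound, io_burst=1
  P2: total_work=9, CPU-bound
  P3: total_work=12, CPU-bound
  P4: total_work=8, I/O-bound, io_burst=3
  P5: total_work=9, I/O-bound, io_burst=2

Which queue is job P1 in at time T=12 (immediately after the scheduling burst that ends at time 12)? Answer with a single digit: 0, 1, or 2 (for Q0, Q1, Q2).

Answer: 0

Derivation:
t=0-1: P1@Q0 runs 1, rem=5, I/O yield, promote→Q0. Q0=[P2,P3,P4,P5,P1] Q1=[] Q2=[]
t=1-4: P2@Q0 runs 3, rem=6, quantum used, demote→Q1. Q0=[P3,P4,P5,P1] Q1=[P2] Q2=[]
t=4-7: P3@Q0 runs 3, rem=9, quantum used, demote→Q1. Q0=[P4,P5,P1] Q1=[P2,P3] Q2=[]
t=7-10: P4@Q0 runs 3, rem=5, I/O yield, promote→Q0. Q0=[P5,P1,P4] Q1=[P2,P3] Q2=[]
t=10-12: P5@Q0 runs 2, rem=7, I/O yield, promote→Q0. Q0=[P1,P4,P5] Q1=[P2,P3] Q2=[]
t=12-13: P1@Q0 runs 1, rem=4, I/O yield, promote→Q0. Q0=[P4,P5,P1] Q1=[P2,P3] Q2=[]
t=13-16: P4@Q0 runs 3, rem=2, I/O yield, promote→Q0. Q0=[P5,P1,P4] Q1=[P2,P3] Q2=[]
t=16-18: P5@Q0 runs 2, rem=5, I/O yield, promote→Q0. Q0=[P1,P4,P5] Q1=[P2,P3] Q2=[]
t=18-19: P1@Q0 runs 1, rem=3, I/O yield, promote→Q0. Q0=[P4,P5,P1] Q1=[P2,P3] Q2=[]
t=19-21: P4@Q0 runs 2, rem=0, completes. Q0=[P5,P1] Q1=[P2,P3] Q2=[]
t=21-23: P5@Q0 runs 2, rem=3, I/O yield, promote→Q0. Q0=[P1,P5] Q1=[P2,P3] Q2=[]
t=23-24: P1@Q0 runs 1, rem=2, I/O yield, promote→Q0. Q0=[P5,P1] Q1=[P2,P3] Q2=[]
t=24-26: P5@Q0 runs 2, rem=1, I/O yield, promote→Q0. Q0=[P1,P5] Q1=[P2,P3] Q2=[]
t=26-27: P1@Q0 runs 1, rem=1, I/O yield, promote→Q0. Q0=[P5,P1] Q1=[P2,P3] Q2=[]
t=27-28: P5@Q0 runs 1, rem=0, completes. Q0=[P1] Q1=[P2,P3] Q2=[]
t=28-29: P1@Q0 runs 1, rem=0, completes. Q0=[] Q1=[P2,P3] Q2=[]
t=29-34: P2@Q1 runs 5, rem=1, quantum used, demote→Q2. Q0=[] Q1=[P3] Q2=[P2]
t=34-39: P3@Q1 runs 5, rem=4, quantum used, demote→Q2. Q0=[] Q1=[] Q2=[P2,P3]
t=39-40: P2@Q2 runs 1, rem=0, completes. Q0=[] Q1=[] Q2=[P3]
t=40-44: P3@Q2 runs 4, rem=0, completes. Q0=[] Q1=[] Q2=[]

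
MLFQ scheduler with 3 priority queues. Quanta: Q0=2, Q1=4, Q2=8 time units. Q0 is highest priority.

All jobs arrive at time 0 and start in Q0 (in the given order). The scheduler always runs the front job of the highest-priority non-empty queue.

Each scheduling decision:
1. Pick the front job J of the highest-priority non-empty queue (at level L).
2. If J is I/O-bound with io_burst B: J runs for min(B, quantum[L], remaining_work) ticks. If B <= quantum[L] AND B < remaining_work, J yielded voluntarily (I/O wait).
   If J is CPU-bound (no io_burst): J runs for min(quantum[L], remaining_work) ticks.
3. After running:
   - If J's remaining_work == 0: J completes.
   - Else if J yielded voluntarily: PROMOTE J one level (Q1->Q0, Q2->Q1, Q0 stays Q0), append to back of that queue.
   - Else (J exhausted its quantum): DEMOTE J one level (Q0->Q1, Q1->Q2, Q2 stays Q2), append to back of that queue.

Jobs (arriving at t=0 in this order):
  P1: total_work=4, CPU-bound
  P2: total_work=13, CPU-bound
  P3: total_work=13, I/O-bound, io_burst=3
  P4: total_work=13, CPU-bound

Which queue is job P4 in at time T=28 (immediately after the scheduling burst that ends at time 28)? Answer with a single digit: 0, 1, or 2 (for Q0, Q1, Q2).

t=0-2: P1@Q0 runs 2, rem=2, quantum used, demote→Q1. Q0=[P2,P3,P4] Q1=[P1] Q2=[]
t=2-4: P2@Q0 runs 2, rem=11, quantum used, demote→Q1. Q0=[P3,P4] Q1=[P1,P2] Q2=[]
t=4-6: P3@Q0 runs 2, rem=11, quantum used, demote→Q1. Q0=[P4] Q1=[P1,P2,P3] Q2=[]
t=6-8: P4@Q0 runs 2, rem=11, quantum used, demote→Q1. Q0=[] Q1=[P1,P2,P3,P4] Q2=[]
t=8-10: P1@Q1 runs 2, rem=0, completes. Q0=[] Q1=[P2,P3,P4] Q2=[]
t=10-14: P2@Q1 runs 4, rem=7, quantum used, demote→Q2. Q0=[] Q1=[P3,P4] Q2=[P2]
t=14-17: P3@Q1 runs 3, rem=8, I/O yield, promote→Q0. Q0=[P3] Q1=[P4] Q2=[P2]
t=17-19: P3@Q0 runs 2, rem=6, quantum used, demote→Q1. Q0=[] Q1=[P4,P3] Q2=[P2]
t=19-23: P4@Q1 runs 4, rem=7, quantum used, demote→Q2. Q0=[] Q1=[P3] Q2=[P2,P4]
t=23-26: P3@Q1 runs 3, rem=3, I/O yield, promote→Q0. Q0=[P3] Q1=[] Q2=[P2,P4]
t=26-28: P3@Q0 runs 2, rem=1, quantum used, demote→Q1. Q0=[] Q1=[P3] Q2=[P2,P4]
t=28-29: P3@Q1 runs 1, rem=0, completes. Q0=[] Q1=[] Q2=[P2,P4]
t=29-36: P2@Q2 runs 7, rem=0, completes. Q0=[] Q1=[] Q2=[P4]
t=36-43: P4@Q2 runs 7, rem=0, completes. Q0=[] Q1=[] Q2=[]

Answer: 2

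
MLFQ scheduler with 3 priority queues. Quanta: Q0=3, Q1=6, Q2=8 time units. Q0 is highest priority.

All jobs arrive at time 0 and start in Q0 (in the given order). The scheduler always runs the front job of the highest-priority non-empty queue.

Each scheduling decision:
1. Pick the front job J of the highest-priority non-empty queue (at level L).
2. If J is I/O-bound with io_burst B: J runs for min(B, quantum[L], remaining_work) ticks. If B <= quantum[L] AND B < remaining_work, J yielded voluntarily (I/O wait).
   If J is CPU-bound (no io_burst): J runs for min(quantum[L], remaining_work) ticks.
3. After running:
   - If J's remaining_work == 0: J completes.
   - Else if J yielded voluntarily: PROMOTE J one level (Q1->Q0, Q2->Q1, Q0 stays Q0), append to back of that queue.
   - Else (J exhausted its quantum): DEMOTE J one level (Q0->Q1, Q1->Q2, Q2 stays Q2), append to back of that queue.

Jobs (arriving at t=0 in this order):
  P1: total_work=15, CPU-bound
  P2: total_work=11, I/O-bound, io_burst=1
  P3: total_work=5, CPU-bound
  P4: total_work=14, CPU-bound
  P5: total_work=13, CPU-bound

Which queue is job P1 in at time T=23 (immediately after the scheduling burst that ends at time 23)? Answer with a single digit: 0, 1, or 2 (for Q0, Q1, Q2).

t=0-3: P1@Q0 runs 3, rem=12, quantum used, demote→Q1. Q0=[P2,P3,P4,P5] Q1=[P1] Q2=[]
t=3-4: P2@Q0 runs 1, rem=10, I/O yield, promote→Q0. Q0=[P3,P4,P5,P2] Q1=[P1] Q2=[]
t=4-7: P3@Q0 runs 3, rem=2, quantum used, demote→Q1. Q0=[P4,P5,P2] Q1=[P1,P3] Q2=[]
t=7-10: P4@Q0 runs 3, rem=11, quantum used, demote→Q1. Q0=[P5,P2] Q1=[P1,P3,P4] Q2=[]
t=10-13: P5@Q0 runs 3, rem=10, quantum used, demote→Q1. Q0=[P2] Q1=[P1,P3,P4,P5] Q2=[]
t=13-14: P2@Q0 runs 1, rem=9, I/O yield, promote→Q0. Q0=[P2] Q1=[P1,P3,P4,P5] Q2=[]
t=14-15: P2@Q0 runs 1, rem=8, I/O yield, promote→Q0. Q0=[P2] Q1=[P1,P3,P4,P5] Q2=[]
t=15-16: P2@Q0 runs 1, rem=7, I/O yield, promote→Q0. Q0=[P2] Q1=[P1,P3,P4,P5] Q2=[]
t=16-17: P2@Q0 runs 1, rem=6, I/O yield, promote→Q0. Q0=[P2] Q1=[P1,P3,P4,P5] Q2=[]
t=17-18: P2@Q0 runs 1, rem=5, I/O yield, promote→Q0. Q0=[P2] Q1=[P1,P3,P4,P5] Q2=[]
t=18-19: P2@Q0 runs 1, rem=4, I/O yield, promote→Q0. Q0=[P2] Q1=[P1,P3,P4,P5] Q2=[]
t=19-20: P2@Q0 runs 1, rem=3, I/O yield, promote→Q0. Q0=[P2] Q1=[P1,P3,P4,P5] Q2=[]
t=20-21: P2@Q0 runs 1, rem=2, I/O yield, promote→Q0. Q0=[P2] Q1=[P1,P3,P4,P5] Q2=[]
t=21-22: P2@Q0 runs 1, rem=1, I/O yield, promote→Q0. Q0=[P2] Q1=[P1,P3,P4,P5] Q2=[]
t=22-23: P2@Q0 runs 1, rem=0, completes. Q0=[] Q1=[P1,P3,P4,P5] Q2=[]
t=23-29: P1@Q1 runs 6, rem=6, quantum used, demote→Q2. Q0=[] Q1=[P3,P4,P5] Q2=[P1]
t=29-31: P3@Q1 runs 2, rem=0, completes. Q0=[] Q1=[P4,P5] Q2=[P1]
t=31-37: P4@Q1 runs 6, rem=5, quantum used, demote→Q2. Q0=[] Q1=[P5] Q2=[P1,P4]
t=37-43: P5@Q1 runs 6, rem=4, quantum used, demote→Q2. Q0=[] Q1=[] Q2=[P1,P4,P5]
t=43-49: P1@Q2 runs 6, rem=0, completes. Q0=[] Q1=[] Q2=[P4,P5]
t=49-54: P4@Q2 runs 5, rem=0, completes. Q0=[] Q1=[] Q2=[P5]
t=54-58: P5@Q2 runs 4, rem=0, completes. Q0=[] Q1=[] Q2=[]

Answer: 1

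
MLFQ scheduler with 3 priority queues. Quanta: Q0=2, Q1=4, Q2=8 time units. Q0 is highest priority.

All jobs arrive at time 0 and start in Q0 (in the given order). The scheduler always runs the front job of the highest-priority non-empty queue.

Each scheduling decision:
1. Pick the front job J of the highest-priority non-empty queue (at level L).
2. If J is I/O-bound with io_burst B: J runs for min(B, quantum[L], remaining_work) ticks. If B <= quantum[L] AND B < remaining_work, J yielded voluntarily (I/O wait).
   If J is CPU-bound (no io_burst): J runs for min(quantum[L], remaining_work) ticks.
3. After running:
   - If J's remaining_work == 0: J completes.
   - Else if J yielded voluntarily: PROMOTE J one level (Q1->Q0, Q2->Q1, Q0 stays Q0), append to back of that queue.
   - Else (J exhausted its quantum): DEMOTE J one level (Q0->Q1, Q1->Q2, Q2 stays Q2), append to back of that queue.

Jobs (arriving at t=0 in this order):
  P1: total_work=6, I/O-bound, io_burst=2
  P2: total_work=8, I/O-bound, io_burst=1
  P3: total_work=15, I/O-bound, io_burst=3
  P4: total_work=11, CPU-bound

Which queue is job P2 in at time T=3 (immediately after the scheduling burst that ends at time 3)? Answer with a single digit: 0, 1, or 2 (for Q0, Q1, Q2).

t=0-2: P1@Q0 runs 2, rem=4, I/O yield, promote→Q0. Q0=[P2,P3,P4,P1] Q1=[] Q2=[]
t=2-3: P2@Q0 runs 1, rem=7, I/O yield, promote→Q0. Q0=[P3,P4,P1,P2] Q1=[] Q2=[]
t=3-5: P3@Q0 runs 2, rem=13, quantum used, demote→Q1. Q0=[P4,P1,P2] Q1=[P3] Q2=[]
t=5-7: P4@Q0 runs 2, rem=9, quantum used, demote→Q1. Q0=[P1,P2] Q1=[P3,P4] Q2=[]
t=7-9: P1@Q0 runs 2, rem=2, I/O yield, promote→Q0. Q0=[P2,P1] Q1=[P3,P4] Q2=[]
t=9-10: P2@Q0 runs 1, rem=6, I/O yield, promote→Q0. Q0=[P1,P2] Q1=[P3,P4] Q2=[]
t=10-12: P1@Q0 runs 2, rem=0, completes. Q0=[P2] Q1=[P3,P4] Q2=[]
t=12-13: P2@Q0 runs 1, rem=5, I/O yield, promote→Q0. Q0=[P2] Q1=[P3,P4] Q2=[]
t=13-14: P2@Q0 runs 1, rem=4, I/O yield, promote→Q0. Q0=[P2] Q1=[P3,P4] Q2=[]
t=14-15: P2@Q0 runs 1, rem=3, I/O yield, promote→Q0. Q0=[P2] Q1=[P3,P4] Q2=[]
t=15-16: P2@Q0 runs 1, rem=2, I/O yield, promote→Q0. Q0=[P2] Q1=[P3,P4] Q2=[]
t=16-17: P2@Q0 runs 1, rem=1, I/O yield, promote→Q0. Q0=[P2] Q1=[P3,P4] Q2=[]
t=17-18: P2@Q0 runs 1, rem=0, completes. Q0=[] Q1=[P3,P4] Q2=[]
t=18-21: P3@Q1 runs 3, rem=10, I/O yield, promote→Q0. Q0=[P3] Q1=[P4] Q2=[]
t=21-23: P3@Q0 runs 2, rem=8, quantum used, demote→Q1. Q0=[] Q1=[P4,P3] Q2=[]
t=23-27: P4@Q1 runs 4, rem=5, quantum used, demote→Q2. Q0=[] Q1=[P3] Q2=[P4]
t=27-30: P3@Q1 runs 3, rem=5, I/O yield, promote→Q0. Q0=[P3] Q1=[] Q2=[P4]
t=30-32: P3@Q0 runs 2, rem=3, quantum used, demote→Q1. Q0=[] Q1=[P3] Q2=[P4]
t=32-35: P3@Q1 runs 3, rem=0, completes. Q0=[] Q1=[] Q2=[P4]
t=35-40: P4@Q2 runs 5, rem=0, completes. Q0=[] Q1=[] Q2=[]

Answer: 0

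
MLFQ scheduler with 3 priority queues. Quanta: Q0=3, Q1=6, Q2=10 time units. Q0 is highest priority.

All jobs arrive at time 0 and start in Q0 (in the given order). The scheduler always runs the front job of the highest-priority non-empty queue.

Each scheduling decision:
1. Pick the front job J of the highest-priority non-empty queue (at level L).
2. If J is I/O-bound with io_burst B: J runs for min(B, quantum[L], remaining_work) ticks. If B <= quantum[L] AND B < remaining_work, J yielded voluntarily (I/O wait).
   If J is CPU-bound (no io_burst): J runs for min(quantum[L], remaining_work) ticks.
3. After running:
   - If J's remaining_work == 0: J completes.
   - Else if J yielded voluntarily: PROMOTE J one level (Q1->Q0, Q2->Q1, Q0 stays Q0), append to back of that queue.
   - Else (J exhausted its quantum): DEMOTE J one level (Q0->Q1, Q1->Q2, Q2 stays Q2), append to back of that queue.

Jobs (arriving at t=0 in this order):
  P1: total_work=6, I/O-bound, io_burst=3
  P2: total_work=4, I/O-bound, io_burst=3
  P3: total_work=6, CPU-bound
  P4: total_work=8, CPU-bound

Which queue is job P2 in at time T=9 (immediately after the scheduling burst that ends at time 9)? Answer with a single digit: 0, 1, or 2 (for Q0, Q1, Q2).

Answer: 0

Derivation:
t=0-3: P1@Q0 runs 3, rem=3, I/O yield, promote→Q0. Q0=[P2,P3,P4,P1] Q1=[] Q2=[]
t=3-6: P2@Q0 runs 3, rem=1, I/O yield, promote→Q0. Q0=[P3,P4,P1,P2] Q1=[] Q2=[]
t=6-9: P3@Q0 runs 3, rem=3, quantum used, demote→Q1. Q0=[P4,P1,P2] Q1=[P3] Q2=[]
t=9-12: P4@Q0 runs 3, rem=5, quantum used, demote→Q1. Q0=[P1,P2] Q1=[P3,P4] Q2=[]
t=12-15: P1@Q0 runs 3, rem=0, completes. Q0=[P2] Q1=[P3,P4] Q2=[]
t=15-16: P2@Q0 runs 1, rem=0, completes. Q0=[] Q1=[P3,P4] Q2=[]
t=16-19: P3@Q1 runs 3, rem=0, completes. Q0=[] Q1=[P4] Q2=[]
t=19-24: P4@Q1 runs 5, rem=0, completes. Q0=[] Q1=[] Q2=[]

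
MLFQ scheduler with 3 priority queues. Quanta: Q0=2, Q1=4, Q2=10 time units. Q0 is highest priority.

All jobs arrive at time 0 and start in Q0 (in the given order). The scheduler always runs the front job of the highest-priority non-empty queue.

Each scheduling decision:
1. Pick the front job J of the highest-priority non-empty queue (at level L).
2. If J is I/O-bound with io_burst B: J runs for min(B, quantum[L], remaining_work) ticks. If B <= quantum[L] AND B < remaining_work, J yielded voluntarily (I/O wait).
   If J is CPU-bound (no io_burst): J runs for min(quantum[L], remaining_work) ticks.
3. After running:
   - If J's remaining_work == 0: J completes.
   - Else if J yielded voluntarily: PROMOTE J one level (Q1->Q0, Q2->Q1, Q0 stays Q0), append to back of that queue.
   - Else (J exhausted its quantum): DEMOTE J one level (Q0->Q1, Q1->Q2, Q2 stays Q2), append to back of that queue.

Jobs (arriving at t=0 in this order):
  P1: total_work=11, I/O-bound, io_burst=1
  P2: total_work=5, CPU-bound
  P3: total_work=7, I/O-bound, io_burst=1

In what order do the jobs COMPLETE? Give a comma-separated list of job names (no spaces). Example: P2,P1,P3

t=0-1: P1@Q0 runs 1, rem=10, I/O yield, promote→Q0. Q0=[P2,P3,P1] Q1=[] Q2=[]
t=1-3: P2@Q0 runs 2, rem=3, quantum used, demote→Q1. Q0=[P3,P1] Q1=[P2] Q2=[]
t=3-4: P3@Q0 runs 1, rem=6, I/O yield, promote→Q0. Q0=[P1,P3] Q1=[P2] Q2=[]
t=4-5: P1@Q0 runs 1, rem=9, I/O yield, promote→Q0. Q0=[P3,P1] Q1=[P2] Q2=[]
t=5-6: P3@Q0 runs 1, rem=5, I/O yield, promote→Q0. Q0=[P1,P3] Q1=[P2] Q2=[]
t=6-7: P1@Q0 runs 1, rem=8, I/O yield, promote→Q0. Q0=[P3,P1] Q1=[P2] Q2=[]
t=7-8: P3@Q0 runs 1, rem=4, I/O yield, promote→Q0. Q0=[P1,P3] Q1=[P2] Q2=[]
t=8-9: P1@Q0 runs 1, rem=7, I/O yield, promote→Q0. Q0=[P3,P1] Q1=[P2] Q2=[]
t=9-10: P3@Q0 runs 1, rem=3, I/O yield, promote→Q0. Q0=[P1,P3] Q1=[P2] Q2=[]
t=10-11: P1@Q0 runs 1, rem=6, I/O yield, promote→Q0. Q0=[P3,P1] Q1=[P2] Q2=[]
t=11-12: P3@Q0 runs 1, rem=2, I/O yield, promote→Q0. Q0=[P1,P3] Q1=[P2] Q2=[]
t=12-13: P1@Q0 runs 1, rem=5, I/O yield, promote→Q0. Q0=[P3,P1] Q1=[P2] Q2=[]
t=13-14: P3@Q0 runs 1, rem=1, I/O yield, promote→Q0. Q0=[P1,P3] Q1=[P2] Q2=[]
t=14-15: P1@Q0 runs 1, rem=4, I/O yield, promote→Q0. Q0=[P3,P1] Q1=[P2] Q2=[]
t=15-16: P3@Q0 runs 1, rem=0, completes. Q0=[P1] Q1=[P2] Q2=[]
t=16-17: P1@Q0 runs 1, rem=3, I/O yield, promote→Q0. Q0=[P1] Q1=[P2] Q2=[]
t=17-18: P1@Q0 runs 1, rem=2, I/O yield, promote→Q0. Q0=[P1] Q1=[P2] Q2=[]
t=18-19: P1@Q0 runs 1, rem=1, I/O yield, promote→Q0. Q0=[P1] Q1=[P2] Q2=[]
t=19-20: P1@Q0 runs 1, rem=0, completes. Q0=[] Q1=[P2] Q2=[]
t=20-23: P2@Q1 runs 3, rem=0, completes. Q0=[] Q1=[] Q2=[]

Answer: P3,P1,P2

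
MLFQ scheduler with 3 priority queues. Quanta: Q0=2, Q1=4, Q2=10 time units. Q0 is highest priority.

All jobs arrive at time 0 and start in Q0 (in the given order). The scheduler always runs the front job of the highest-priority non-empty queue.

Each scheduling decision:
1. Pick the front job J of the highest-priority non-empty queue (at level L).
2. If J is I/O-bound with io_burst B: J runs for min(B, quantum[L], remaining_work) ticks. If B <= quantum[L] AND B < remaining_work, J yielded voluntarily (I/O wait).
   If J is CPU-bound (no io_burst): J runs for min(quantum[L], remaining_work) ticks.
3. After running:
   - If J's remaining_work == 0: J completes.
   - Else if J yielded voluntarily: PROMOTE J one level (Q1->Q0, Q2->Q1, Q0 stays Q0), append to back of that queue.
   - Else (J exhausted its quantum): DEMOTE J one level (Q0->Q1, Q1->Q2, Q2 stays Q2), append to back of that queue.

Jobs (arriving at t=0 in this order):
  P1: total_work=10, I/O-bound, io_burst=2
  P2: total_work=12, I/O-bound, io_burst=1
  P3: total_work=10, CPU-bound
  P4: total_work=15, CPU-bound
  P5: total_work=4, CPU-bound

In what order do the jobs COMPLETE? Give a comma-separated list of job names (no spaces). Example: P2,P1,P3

Answer: P1,P2,P5,P3,P4

Derivation:
t=0-2: P1@Q0 runs 2, rem=8, I/O yield, promote→Q0. Q0=[P2,P3,P4,P5,P1] Q1=[] Q2=[]
t=2-3: P2@Q0 runs 1, rem=11, I/O yield, promote→Q0. Q0=[P3,P4,P5,P1,P2] Q1=[] Q2=[]
t=3-5: P3@Q0 runs 2, rem=8, quantum used, demote→Q1. Q0=[P4,P5,P1,P2] Q1=[P3] Q2=[]
t=5-7: P4@Q0 runs 2, rem=13, quantum used, demote→Q1. Q0=[P5,P1,P2] Q1=[P3,P4] Q2=[]
t=7-9: P5@Q0 runs 2, rem=2, quantum used, demote→Q1. Q0=[P1,P2] Q1=[P3,P4,P5] Q2=[]
t=9-11: P1@Q0 runs 2, rem=6, I/O yield, promote→Q0. Q0=[P2,P1] Q1=[P3,P4,P5] Q2=[]
t=11-12: P2@Q0 runs 1, rem=10, I/O yield, promote→Q0. Q0=[P1,P2] Q1=[P3,P4,P5] Q2=[]
t=12-14: P1@Q0 runs 2, rem=4, I/O yield, promote→Q0. Q0=[P2,P1] Q1=[P3,P4,P5] Q2=[]
t=14-15: P2@Q0 runs 1, rem=9, I/O yield, promote→Q0. Q0=[P1,P2] Q1=[P3,P4,P5] Q2=[]
t=15-17: P1@Q0 runs 2, rem=2, I/O yield, promote→Q0. Q0=[P2,P1] Q1=[P3,P4,P5] Q2=[]
t=17-18: P2@Q0 runs 1, rem=8, I/O yield, promote→Q0. Q0=[P1,P2] Q1=[P3,P4,P5] Q2=[]
t=18-20: P1@Q0 runs 2, rem=0, completes. Q0=[P2] Q1=[P3,P4,P5] Q2=[]
t=20-21: P2@Q0 runs 1, rem=7, I/O yield, promote→Q0. Q0=[P2] Q1=[P3,P4,P5] Q2=[]
t=21-22: P2@Q0 runs 1, rem=6, I/O yield, promote→Q0. Q0=[P2] Q1=[P3,P4,P5] Q2=[]
t=22-23: P2@Q0 runs 1, rem=5, I/O yield, promote→Q0. Q0=[P2] Q1=[P3,P4,P5] Q2=[]
t=23-24: P2@Q0 runs 1, rem=4, I/O yield, promote→Q0. Q0=[P2] Q1=[P3,P4,P5] Q2=[]
t=24-25: P2@Q0 runs 1, rem=3, I/O yield, promote→Q0. Q0=[P2] Q1=[P3,P4,P5] Q2=[]
t=25-26: P2@Q0 runs 1, rem=2, I/O yield, promote→Q0. Q0=[P2] Q1=[P3,P4,P5] Q2=[]
t=26-27: P2@Q0 runs 1, rem=1, I/O yield, promote→Q0. Q0=[P2] Q1=[P3,P4,P5] Q2=[]
t=27-28: P2@Q0 runs 1, rem=0, completes. Q0=[] Q1=[P3,P4,P5] Q2=[]
t=28-32: P3@Q1 runs 4, rem=4, quantum used, demote→Q2. Q0=[] Q1=[P4,P5] Q2=[P3]
t=32-36: P4@Q1 runs 4, rem=9, quantum used, demote→Q2. Q0=[] Q1=[P5] Q2=[P3,P4]
t=36-38: P5@Q1 runs 2, rem=0, completes. Q0=[] Q1=[] Q2=[P3,P4]
t=38-42: P3@Q2 runs 4, rem=0, completes. Q0=[] Q1=[] Q2=[P4]
t=42-51: P4@Q2 runs 9, rem=0, completes. Q0=[] Q1=[] Q2=[]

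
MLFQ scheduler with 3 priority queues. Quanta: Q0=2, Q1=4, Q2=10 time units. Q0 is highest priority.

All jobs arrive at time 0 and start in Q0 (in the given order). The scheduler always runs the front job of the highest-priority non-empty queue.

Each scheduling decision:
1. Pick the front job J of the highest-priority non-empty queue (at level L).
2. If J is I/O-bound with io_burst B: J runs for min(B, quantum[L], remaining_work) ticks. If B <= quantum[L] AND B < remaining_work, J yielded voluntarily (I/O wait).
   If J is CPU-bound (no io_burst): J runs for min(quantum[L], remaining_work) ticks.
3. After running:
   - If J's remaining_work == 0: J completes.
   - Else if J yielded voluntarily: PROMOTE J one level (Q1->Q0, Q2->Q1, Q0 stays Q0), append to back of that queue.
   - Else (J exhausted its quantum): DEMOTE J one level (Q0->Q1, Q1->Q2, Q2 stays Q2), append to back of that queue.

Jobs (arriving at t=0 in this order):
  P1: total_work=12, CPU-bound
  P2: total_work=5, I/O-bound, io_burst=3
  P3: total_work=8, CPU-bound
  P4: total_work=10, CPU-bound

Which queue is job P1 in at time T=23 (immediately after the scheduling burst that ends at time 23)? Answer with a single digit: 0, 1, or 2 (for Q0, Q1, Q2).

Answer: 2

Derivation:
t=0-2: P1@Q0 runs 2, rem=10, quantum used, demote→Q1. Q0=[P2,P3,P4] Q1=[P1] Q2=[]
t=2-4: P2@Q0 runs 2, rem=3, quantum used, demote→Q1. Q0=[P3,P4] Q1=[P1,P2] Q2=[]
t=4-6: P3@Q0 runs 2, rem=6, quantum used, demote→Q1. Q0=[P4] Q1=[P1,P2,P3] Q2=[]
t=6-8: P4@Q0 runs 2, rem=8, quantum used, demote→Q1. Q0=[] Q1=[P1,P2,P3,P4] Q2=[]
t=8-12: P1@Q1 runs 4, rem=6, quantum used, demote→Q2. Q0=[] Q1=[P2,P3,P4] Q2=[P1]
t=12-15: P2@Q1 runs 3, rem=0, completes. Q0=[] Q1=[P3,P4] Q2=[P1]
t=15-19: P3@Q1 runs 4, rem=2, quantum used, demote→Q2. Q0=[] Q1=[P4] Q2=[P1,P3]
t=19-23: P4@Q1 runs 4, rem=4, quantum used, demote→Q2. Q0=[] Q1=[] Q2=[P1,P3,P4]
t=23-29: P1@Q2 runs 6, rem=0, completes. Q0=[] Q1=[] Q2=[P3,P4]
t=29-31: P3@Q2 runs 2, rem=0, completes. Q0=[] Q1=[] Q2=[P4]
t=31-35: P4@Q2 runs 4, rem=0, completes. Q0=[] Q1=[] Q2=[]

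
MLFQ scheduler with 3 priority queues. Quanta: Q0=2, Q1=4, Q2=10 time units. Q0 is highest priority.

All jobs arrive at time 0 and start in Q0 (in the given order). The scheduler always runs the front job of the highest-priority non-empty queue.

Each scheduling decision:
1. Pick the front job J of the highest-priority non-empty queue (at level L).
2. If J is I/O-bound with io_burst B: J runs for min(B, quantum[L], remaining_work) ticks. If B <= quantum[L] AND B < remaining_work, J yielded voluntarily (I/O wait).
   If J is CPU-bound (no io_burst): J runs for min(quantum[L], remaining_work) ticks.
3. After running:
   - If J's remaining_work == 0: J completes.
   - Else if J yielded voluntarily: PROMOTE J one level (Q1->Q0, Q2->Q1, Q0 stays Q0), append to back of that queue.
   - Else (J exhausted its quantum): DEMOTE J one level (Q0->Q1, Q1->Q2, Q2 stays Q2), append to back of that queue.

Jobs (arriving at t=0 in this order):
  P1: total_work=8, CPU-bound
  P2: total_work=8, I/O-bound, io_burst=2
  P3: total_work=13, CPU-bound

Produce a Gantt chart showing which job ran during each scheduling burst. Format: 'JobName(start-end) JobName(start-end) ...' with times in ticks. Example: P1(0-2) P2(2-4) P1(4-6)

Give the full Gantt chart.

t=0-2: P1@Q0 runs 2, rem=6, quantum used, demote→Q1. Q0=[P2,P3] Q1=[P1] Q2=[]
t=2-4: P2@Q0 runs 2, rem=6, I/O yield, promote→Q0. Q0=[P3,P2] Q1=[P1] Q2=[]
t=4-6: P3@Q0 runs 2, rem=11, quantum used, demote→Q1. Q0=[P2] Q1=[P1,P3] Q2=[]
t=6-8: P2@Q0 runs 2, rem=4, I/O yield, promote→Q0. Q0=[P2] Q1=[P1,P3] Q2=[]
t=8-10: P2@Q0 runs 2, rem=2, I/O yield, promote→Q0. Q0=[P2] Q1=[P1,P3] Q2=[]
t=10-12: P2@Q0 runs 2, rem=0, completes. Q0=[] Q1=[P1,P3] Q2=[]
t=12-16: P1@Q1 runs 4, rem=2, quantum used, demote→Q2. Q0=[] Q1=[P3] Q2=[P1]
t=16-20: P3@Q1 runs 4, rem=7, quantum used, demote→Q2. Q0=[] Q1=[] Q2=[P1,P3]
t=20-22: P1@Q2 runs 2, rem=0, completes. Q0=[] Q1=[] Q2=[P3]
t=22-29: P3@Q2 runs 7, rem=0, completes. Q0=[] Q1=[] Q2=[]

Answer: P1(0-2) P2(2-4) P3(4-6) P2(6-8) P2(8-10) P2(10-12) P1(12-16) P3(16-20) P1(20-22) P3(22-29)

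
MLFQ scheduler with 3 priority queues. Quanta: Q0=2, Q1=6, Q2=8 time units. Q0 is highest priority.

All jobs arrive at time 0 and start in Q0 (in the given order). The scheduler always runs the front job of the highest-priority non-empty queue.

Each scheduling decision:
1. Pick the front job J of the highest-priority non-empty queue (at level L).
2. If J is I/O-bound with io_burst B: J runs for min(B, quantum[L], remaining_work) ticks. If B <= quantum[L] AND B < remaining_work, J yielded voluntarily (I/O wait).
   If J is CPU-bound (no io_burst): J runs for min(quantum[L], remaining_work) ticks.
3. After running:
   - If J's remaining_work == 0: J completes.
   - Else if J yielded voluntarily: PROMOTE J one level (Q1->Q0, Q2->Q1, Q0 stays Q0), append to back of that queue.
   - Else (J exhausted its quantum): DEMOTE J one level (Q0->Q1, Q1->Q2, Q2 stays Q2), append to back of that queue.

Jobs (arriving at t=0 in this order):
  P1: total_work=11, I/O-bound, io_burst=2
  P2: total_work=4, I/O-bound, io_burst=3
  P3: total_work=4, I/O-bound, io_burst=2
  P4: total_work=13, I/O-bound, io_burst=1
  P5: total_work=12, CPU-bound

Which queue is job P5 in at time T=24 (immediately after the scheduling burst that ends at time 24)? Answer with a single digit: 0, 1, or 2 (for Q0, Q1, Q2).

t=0-2: P1@Q0 runs 2, rem=9, I/O yield, promote→Q0. Q0=[P2,P3,P4,P5,P1] Q1=[] Q2=[]
t=2-4: P2@Q0 runs 2, rem=2, quantum used, demote→Q1. Q0=[P3,P4,P5,P1] Q1=[P2] Q2=[]
t=4-6: P3@Q0 runs 2, rem=2, I/O yield, promote→Q0. Q0=[P4,P5,P1,P3] Q1=[P2] Q2=[]
t=6-7: P4@Q0 runs 1, rem=12, I/O yield, promote→Q0. Q0=[P5,P1,P3,P4] Q1=[P2] Q2=[]
t=7-9: P5@Q0 runs 2, rem=10, quantum used, demote→Q1. Q0=[P1,P3,P4] Q1=[P2,P5] Q2=[]
t=9-11: P1@Q0 runs 2, rem=7, I/O yield, promote→Q0. Q0=[P3,P4,P1] Q1=[P2,P5] Q2=[]
t=11-13: P3@Q0 runs 2, rem=0, completes. Q0=[P4,P1] Q1=[P2,P5] Q2=[]
t=13-14: P4@Q0 runs 1, rem=11, I/O yield, promote→Q0. Q0=[P1,P4] Q1=[P2,P5] Q2=[]
t=14-16: P1@Q0 runs 2, rem=5, I/O yield, promote→Q0. Q0=[P4,P1] Q1=[P2,P5] Q2=[]
t=16-17: P4@Q0 runs 1, rem=10, I/O yield, promote→Q0. Q0=[P1,P4] Q1=[P2,P5] Q2=[]
t=17-19: P1@Q0 runs 2, rem=3, I/O yield, promote→Q0. Q0=[P4,P1] Q1=[P2,P5] Q2=[]
t=19-20: P4@Q0 runs 1, rem=9, I/O yield, promote→Q0. Q0=[P1,P4] Q1=[P2,P5] Q2=[]
t=20-22: P1@Q0 runs 2, rem=1, I/O yield, promote→Q0. Q0=[P4,P1] Q1=[P2,P5] Q2=[]
t=22-23: P4@Q0 runs 1, rem=8, I/O yield, promote→Q0. Q0=[P1,P4] Q1=[P2,P5] Q2=[]
t=23-24: P1@Q0 runs 1, rem=0, completes. Q0=[P4] Q1=[P2,P5] Q2=[]
t=24-25: P4@Q0 runs 1, rem=7, I/O yield, promote→Q0. Q0=[P4] Q1=[P2,P5] Q2=[]
t=25-26: P4@Q0 runs 1, rem=6, I/O yield, promote→Q0. Q0=[P4] Q1=[P2,P5] Q2=[]
t=26-27: P4@Q0 runs 1, rem=5, I/O yield, promote→Q0. Q0=[P4] Q1=[P2,P5] Q2=[]
t=27-28: P4@Q0 runs 1, rem=4, I/O yield, promote→Q0. Q0=[P4] Q1=[P2,P5] Q2=[]
t=28-29: P4@Q0 runs 1, rem=3, I/O yield, promote→Q0. Q0=[P4] Q1=[P2,P5] Q2=[]
t=29-30: P4@Q0 runs 1, rem=2, I/O yield, promote→Q0. Q0=[P4] Q1=[P2,P5] Q2=[]
t=30-31: P4@Q0 runs 1, rem=1, I/O yield, promote→Q0. Q0=[P4] Q1=[P2,P5] Q2=[]
t=31-32: P4@Q0 runs 1, rem=0, completes. Q0=[] Q1=[P2,P5] Q2=[]
t=32-34: P2@Q1 runs 2, rem=0, completes. Q0=[] Q1=[P5] Q2=[]
t=34-40: P5@Q1 runs 6, rem=4, quantum used, demote→Q2. Q0=[] Q1=[] Q2=[P5]
t=40-44: P5@Q2 runs 4, rem=0, completes. Q0=[] Q1=[] Q2=[]

Answer: 1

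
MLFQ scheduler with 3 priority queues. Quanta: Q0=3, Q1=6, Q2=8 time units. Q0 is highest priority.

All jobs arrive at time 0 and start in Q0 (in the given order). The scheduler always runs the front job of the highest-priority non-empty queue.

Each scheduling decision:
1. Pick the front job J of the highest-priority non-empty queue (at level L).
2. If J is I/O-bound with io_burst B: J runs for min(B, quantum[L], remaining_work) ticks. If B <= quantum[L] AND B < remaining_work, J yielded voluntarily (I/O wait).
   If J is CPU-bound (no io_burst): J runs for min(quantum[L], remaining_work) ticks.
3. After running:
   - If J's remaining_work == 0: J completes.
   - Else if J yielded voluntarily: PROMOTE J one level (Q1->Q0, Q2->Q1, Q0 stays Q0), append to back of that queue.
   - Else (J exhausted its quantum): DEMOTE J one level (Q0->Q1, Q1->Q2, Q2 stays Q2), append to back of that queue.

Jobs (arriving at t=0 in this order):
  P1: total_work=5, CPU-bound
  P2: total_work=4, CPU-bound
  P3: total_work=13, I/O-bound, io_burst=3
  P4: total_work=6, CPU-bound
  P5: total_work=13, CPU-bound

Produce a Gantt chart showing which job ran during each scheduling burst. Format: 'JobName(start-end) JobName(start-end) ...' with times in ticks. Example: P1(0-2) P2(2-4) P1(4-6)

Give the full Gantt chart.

Answer: P1(0-3) P2(3-6) P3(6-9) P4(9-12) P5(12-15) P3(15-18) P3(18-21) P3(21-24) P3(24-25) P1(25-27) P2(27-28) P4(28-31) P5(31-37) P5(37-41)

Derivation:
t=0-3: P1@Q0 runs 3, rem=2, quantum used, demote→Q1. Q0=[P2,P3,P4,P5] Q1=[P1] Q2=[]
t=3-6: P2@Q0 runs 3, rem=1, quantum used, demote→Q1. Q0=[P3,P4,P5] Q1=[P1,P2] Q2=[]
t=6-9: P3@Q0 runs 3, rem=10, I/O yield, promote→Q0. Q0=[P4,P5,P3] Q1=[P1,P2] Q2=[]
t=9-12: P4@Q0 runs 3, rem=3, quantum used, demote→Q1. Q0=[P5,P3] Q1=[P1,P2,P4] Q2=[]
t=12-15: P5@Q0 runs 3, rem=10, quantum used, demote→Q1. Q0=[P3] Q1=[P1,P2,P4,P5] Q2=[]
t=15-18: P3@Q0 runs 3, rem=7, I/O yield, promote→Q0. Q0=[P3] Q1=[P1,P2,P4,P5] Q2=[]
t=18-21: P3@Q0 runs 3, rem=4, I/O yield, promote→Q0. Q0=[P3] Q1=[P1,P2,P4,P5] Q2=[]
t=21-24: P3@Q0 runs 3, rem=1, I/O yield, promote→Q0. Q0=[P3] Q1=[P1,P2,P4,P5] Q2=[]
t=24-25: P3@Q0 runs 1, rem=0, completes. Q0=[] Q1=[P1,P2,P4,P5] Q2=[]
t=25-27: P1@Q1 runs 2, rem=0, completes. Q0=[] Q1=[P2,P4,P5] Q2=[]
t=27-28: P2@Q1 runs 1, rem=0, completes. Q0=[] Q1=[P4,P5] Q2=[]
t=28-31: P4@Q1 runs 3, rem=0, completes. Q0=[] Q1=[P5] Q2=[]
t=31-37: P5@Q1 runs 6, rem=4, quantum used, demote→Q2. Q0=[] Q1=[] Q2=[P5]
t=37-41: P5@Q2 runs 4, rem=0, completes. Q0=[] Q1=[] Q2=[]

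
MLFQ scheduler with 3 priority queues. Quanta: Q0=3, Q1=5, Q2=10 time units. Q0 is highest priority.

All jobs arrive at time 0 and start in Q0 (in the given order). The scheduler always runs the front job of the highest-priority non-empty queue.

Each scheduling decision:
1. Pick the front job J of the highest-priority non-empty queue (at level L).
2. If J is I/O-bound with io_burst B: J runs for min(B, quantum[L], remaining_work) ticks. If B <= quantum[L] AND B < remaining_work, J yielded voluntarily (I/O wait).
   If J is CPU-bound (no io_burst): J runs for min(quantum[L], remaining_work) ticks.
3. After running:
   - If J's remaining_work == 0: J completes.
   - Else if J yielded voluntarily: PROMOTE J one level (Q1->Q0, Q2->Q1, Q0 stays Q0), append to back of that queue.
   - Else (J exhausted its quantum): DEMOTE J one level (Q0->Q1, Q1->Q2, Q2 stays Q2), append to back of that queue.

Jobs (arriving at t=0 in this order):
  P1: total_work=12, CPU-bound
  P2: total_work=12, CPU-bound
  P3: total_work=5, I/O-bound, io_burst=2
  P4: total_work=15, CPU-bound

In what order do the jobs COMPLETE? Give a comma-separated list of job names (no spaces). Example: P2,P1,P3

Answer: P3,P1,P2,P4

Derivation:
t=0-3: P1@Q0 runs 3, rem=9, quantum used, demote→Q1. Q0=[P2,P3,P4] Q1=[P1] Q2=[]
t=3-6: P2@Q0 runs 3, rem=9, quantum used, demote→Q1. Q0=[P3,P4] Q1=[P1,P2] Q2=[]
t=6-8: P3@Q0 runs 2, rem=3, I/O yield, promote→Q0. Q0=[P4,P3] Q1=[P1,P2] Q2=[]
t=8-11: P4@Q0 runs 3, rem=12, quantum used, demote→Q1. Q0=[P3] Q1=[P1,P2,P4] Q2=[]
t=11-13: P3@Q0 runs 2, rem=1, I/O yield, promote→Q0. Q0=[P3] Q1=[P1,P2,P4] Q2=[]
t=13-14: P3@Q0 runs 1, rem=0, completes. Q0=[] Q1=[P1,P2,P4] Q2=[]
t=14-19: P1@Q1 runs 5, rem=4, quantum used, demote→Q2. Q0=[] Q1=[P2,P4] Q2=[P1]
t=19-24: P2@Q1 runs 5, rem=4, quantum used, demote→Q2. Q0=[] Q1=[P4] Q2=[P1,P2]
t=24-29: P4@Q1 runs 5, rem=7, quantum used, demote→Q2. Q0=[] Q1=[] Q2=[P1,P2,P4]
t=29-33: P1@Q2 runs 4, rem=0, completes. Q0=[] Q1=[] Q2=[P2,P4]
t=33-37: P2@Q2 runs 4, rem=0, completes. Q0=[] Q1=[] Q2=[P4]
t=37-44: P4@Q2 runs 7, rem=0, completes. Q0=[] Q1=[] Q2=[]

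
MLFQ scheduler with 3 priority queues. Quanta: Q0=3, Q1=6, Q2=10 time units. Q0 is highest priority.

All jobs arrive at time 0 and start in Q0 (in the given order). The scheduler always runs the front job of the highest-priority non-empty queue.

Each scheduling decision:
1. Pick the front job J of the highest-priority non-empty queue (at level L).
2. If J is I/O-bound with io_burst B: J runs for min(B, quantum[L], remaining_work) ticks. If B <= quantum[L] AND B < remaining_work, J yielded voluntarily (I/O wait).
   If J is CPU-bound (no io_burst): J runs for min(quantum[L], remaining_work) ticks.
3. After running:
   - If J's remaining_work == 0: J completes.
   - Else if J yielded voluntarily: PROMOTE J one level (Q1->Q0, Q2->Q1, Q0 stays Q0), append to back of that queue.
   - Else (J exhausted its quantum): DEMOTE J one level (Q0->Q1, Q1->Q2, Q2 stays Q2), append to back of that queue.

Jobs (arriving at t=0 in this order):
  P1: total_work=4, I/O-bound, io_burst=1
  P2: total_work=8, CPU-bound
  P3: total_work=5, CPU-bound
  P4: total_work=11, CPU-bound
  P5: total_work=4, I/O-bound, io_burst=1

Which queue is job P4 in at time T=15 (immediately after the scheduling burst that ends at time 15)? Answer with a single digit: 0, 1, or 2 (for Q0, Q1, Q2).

t=0-1: P1@Q0 runs 1, rem=3, I/O yield, promote→Q0. Q0=[P2,P3,P4,P5,P1] Q1=[] Q2=[]
t=1-4: P2@Q0 runs 3, rem=5, quantum used, demote→Q1. Q0=[P3,P4,P5,P1] Q1=[P2] Q2=[]
t=4-7: P3@Q0 runs 3, rem=2, quantum used, demote→Q1. Q0=[P4,P5,P1] Q1=[P2,P3] Q2=[]
t=7-10: P4@Q0 runs 3, rem=8, quantum used, demote→Q1. Q0=[P5,P1] Q1=[P2,P3,P4] Q2=[]
t=10-11: P5@Q0 runs 1, rem=3, I/O yield, promote→Q0. Q0=[P1,P5] Q1=[P2,P3,P4] Q2=[]
t=11-12: P1@Q0 runs 1, rem=2, I/O yield, promote→Q0. Q0=[P5,P1] Q1=[P2,P3,P4] Q2=[]
t=12-13: P5@Q0 runs 1, rem=2, I/O yield, promote→Q0. Q0=[P1,P5] Q1=[P2,P3,P4] Q2=[]
t=13-14: P1@Q0 runs 1, rem=1, I/O yield, promote→Q0. Q0=[P5,P1] Q1=[P2,P3,P4] Q2=[]
t=14-15: P5@Q0 runs 1, rem=1, I/O yield, promote→Q0. Q0=[P1,P5] Q1=[P2,P3,P4] Q2=[]
t=15-16: P1@Q0 runs 1, rem=0, completes. Q0=[P5] Q1=[P2,P3,P4] Q2=[]
t=16-17: P5@Q0 runs 1, rem=0, completes. Q0=[] Q1=[P2,P3,P4] Q2=[]
t=17-22: P2@Q1 runs 5, rem=0, completes. Q0=[] Q1=[P3,P4] Q2=[]
t=22-24: P3@Q1 runs 2, rem=0, completes. Q0=[] Q1=[P4] Q2=[]
t=24-30: P4@Q1 runs 6, rem=2, quantum used, demote→Q2. Q0=[] Q1=[] Q2=[P4]
t=30-32: P4@Q2 runs 2, rem=0, completes. Q0=[] Q1=[] Q2=[]

Answer: 1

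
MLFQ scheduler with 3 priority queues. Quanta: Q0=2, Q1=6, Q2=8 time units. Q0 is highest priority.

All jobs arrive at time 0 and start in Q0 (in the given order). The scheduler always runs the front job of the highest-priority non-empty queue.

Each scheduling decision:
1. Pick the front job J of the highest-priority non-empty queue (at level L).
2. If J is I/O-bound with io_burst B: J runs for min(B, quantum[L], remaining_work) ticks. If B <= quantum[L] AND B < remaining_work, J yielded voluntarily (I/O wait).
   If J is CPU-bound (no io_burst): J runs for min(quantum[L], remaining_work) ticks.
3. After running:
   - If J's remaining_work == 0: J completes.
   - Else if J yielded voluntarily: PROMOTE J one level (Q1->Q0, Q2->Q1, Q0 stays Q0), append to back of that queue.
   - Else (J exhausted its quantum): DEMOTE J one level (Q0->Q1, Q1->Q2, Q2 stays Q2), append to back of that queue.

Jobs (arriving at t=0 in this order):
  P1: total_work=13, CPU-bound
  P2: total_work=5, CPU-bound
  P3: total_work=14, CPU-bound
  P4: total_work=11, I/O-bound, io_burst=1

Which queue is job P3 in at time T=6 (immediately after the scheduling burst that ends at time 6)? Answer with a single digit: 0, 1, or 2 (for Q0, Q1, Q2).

t=0-2: P1@Q0 runs 2, rem=11, quantum used, demote→Q1. Q0=[P2,P3,P4] Q1=[P1] Q2=[]
t=2-4: P2@Q0 runs 2, rem=3, quantum used, demote→Q1. Q0=[P3,P4] Q1=[P1,P2] Q2=[]
t=4-6: P3@Q0 runs 2, rem=12, quantum used, demote→Q1. Q0=[P4] Q1=[P1,P2,P3] Q2=[]
t=6-7: P4@Q0 runs 1, rem=10, I/O yield, promote→Q0. Q0=[P4] Q1=[P1,P2,P3] Q2=[]
t=7-8: P4@Q0 runs 1, rem=9, I/O yield, promote→Q0. Q0=[P4] Q1=[P1,P2,P3] Q2=[]
t=8-9: P4@Q0 runs 1, rem=8, I/O yield, promote→Q0. Q0=[P4] Q1=[P1,P2,P3] Q2=[]
t=9-10: P4@Q0 runs 1, rem=7, I/O yield, promote→Q0. Q0=[P4] Q1=[P1,P2,P3] Q2=[]
t=10-11: P4@Q0 runs 1, rem=6, I/O yield, promote→Q0. Q0=[P4] Q1=[P1,P2,P3] Q2=[]
t=11-12: P4@Q0 runs 1, rem=5, I/O yield, promote→Q0. Q0=[P4] Q1=[P1,P2,P3] Q2=[]
t=12-13: P4@Q0 runs 1, rem=4, I/O yield, promote→Q0. Q0=[P4] Q1=[P1,P2,P3] Q2=[]
t=13-14: P4@Q0 runs 1, rem=3, I/O yield, promote→Q0. Q0=[P4] Q1=[P1,P2,P3] Q2=[]
t=14-15: P4@Q0 runs 1, rem=2, I/O yield, promote→Q0. Q0=[P4] Q1=[P1,P2,P3] Q2=[]
t=15-16: P4@Q0 runs 1, rem=1, I/O yield, promote→Q0. Q0=[P4] Q1=[P1,P2,P3] Q2=[]
t=16-17: P4@Q0 runs 1, rem=0, completes. Q0=[] Q1=[P1,P2,P3] Q2=[]
t=17-23: P1@Q1 runs 6, rem=5, quantum used, demote→Q2. Q0=[] Q1=[P2,P3] Q2=[P1]
t=23-26: P2@Q1 runs 3, rem=0, completes. Q0=[] Q1=[P3] Q2=[P1]
t=26-32: P3@Q1 runs 6, rem=6, quantum used, demote→Q2. Q0=[] Q1=[] Q2=[P1,P3]
t=32-37: P1@Q2 runs 5, rem=0, completes. Q0=[] Q1=[] Q2=[P3]
t=37-43: P3@Q2 runs 6, rem=0, completes. Q0=[] Q1=[] Q2=[]

Answer: 1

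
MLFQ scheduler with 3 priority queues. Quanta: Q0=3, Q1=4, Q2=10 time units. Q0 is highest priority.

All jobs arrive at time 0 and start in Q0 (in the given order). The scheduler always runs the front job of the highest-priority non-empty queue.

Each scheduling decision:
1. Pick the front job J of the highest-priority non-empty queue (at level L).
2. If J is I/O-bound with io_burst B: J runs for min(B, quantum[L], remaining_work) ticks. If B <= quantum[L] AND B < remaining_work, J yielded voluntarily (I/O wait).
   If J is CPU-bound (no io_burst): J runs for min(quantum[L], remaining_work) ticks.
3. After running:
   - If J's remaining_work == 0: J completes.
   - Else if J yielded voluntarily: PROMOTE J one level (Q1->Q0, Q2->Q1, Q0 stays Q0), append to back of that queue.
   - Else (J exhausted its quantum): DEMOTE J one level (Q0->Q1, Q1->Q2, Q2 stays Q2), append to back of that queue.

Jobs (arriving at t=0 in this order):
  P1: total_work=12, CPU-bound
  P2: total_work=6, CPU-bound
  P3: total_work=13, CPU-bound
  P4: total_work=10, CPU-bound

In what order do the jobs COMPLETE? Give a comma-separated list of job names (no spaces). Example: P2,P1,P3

t=0-3: P1@Q0 runs 3, rem=9, quantum used, demote→Q1. Q0=[P2,P3,P4] Q1=[P1] Q2=[]
t=3-6: P2@Q0 runs 3, rem=3, quantum used, demote→Q1. Q0=[P3,P4] Q1=[P1,P2] Q2=[]
t=6-9: P3@Q0 runs 3, rem=10, quantum used, demote→Q1. Q0=[P4] Q1=[P1,P2,P3] Q2=[]
t=9-12: P4@Q0 runs 3, rem=7, quantum used, demote→Q1. Q0=[] Q1=[P1,P2,P3,P4] Q2=[]
t=12-16: P1@Q1 runs 4, rem=5, quantum used, demote→Q2. Q0=[] Q1=[P2,P3,P4] Q2=[P1]
t=16-19: P2@Q1 runs 3, rem=0, completes. Q0=[] Q1=[P3,P4] Q2=[P1]
t=19-23: P3@Q1 runs 4, rem=6, quantum used, demote→Q2. Q0=[] Q1=[P4] Q2=[P1,P3]
t=23-27: P4@Q1 runs 4, rem=3, quantum used, demote→Q2. Q0=[] Q1=[] Q2=[P1,P3,P4]
t=27-32: P1@Q2 runs 5, rem=0, completes. Q0=[] Q1=[] Q2=[P3,P4]
t=32-38: P3@Q2 runs 6, rem=0, completes. Q0=[] Q1=[] Q2=[P4]
t=38-41: P4@Q2 runs 3, rem=0, completes. Q0=[] Q1=[] Q2=[]

Answer: P2,P1,P3,P4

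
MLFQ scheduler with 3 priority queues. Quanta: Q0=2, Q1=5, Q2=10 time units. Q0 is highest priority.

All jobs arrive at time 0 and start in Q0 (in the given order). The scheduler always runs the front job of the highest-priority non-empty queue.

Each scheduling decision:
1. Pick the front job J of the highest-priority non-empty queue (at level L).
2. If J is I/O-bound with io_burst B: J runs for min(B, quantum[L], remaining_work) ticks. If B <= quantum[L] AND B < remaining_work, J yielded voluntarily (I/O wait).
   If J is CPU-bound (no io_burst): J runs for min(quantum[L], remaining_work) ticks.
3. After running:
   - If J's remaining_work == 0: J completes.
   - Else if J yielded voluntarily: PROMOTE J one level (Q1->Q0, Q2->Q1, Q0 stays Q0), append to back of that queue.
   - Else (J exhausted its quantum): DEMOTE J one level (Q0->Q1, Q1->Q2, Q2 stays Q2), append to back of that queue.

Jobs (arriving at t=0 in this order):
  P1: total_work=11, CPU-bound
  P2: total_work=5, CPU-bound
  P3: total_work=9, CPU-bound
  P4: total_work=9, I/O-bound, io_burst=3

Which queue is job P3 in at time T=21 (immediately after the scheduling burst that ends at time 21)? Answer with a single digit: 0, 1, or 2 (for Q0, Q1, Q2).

t=0-2: P1@Q0 runs 2, rem=9, quantum used, demote→Q1. Q0=[P2,P3,P4] Q1=[P1] Q2=[]
t=2-4: P2@Q0 runs 2, rem=3, quantum used, demote→Q1. Q0=[P3,P4] Q1=[P1,P2] Q2=[]
t=4-6: P3@Q0 runs 2, rem=7, quantum used, demote→Q1. Q0=[P4] Q1=[P1,P2,P3] Q2=[]
t=6-8: P4@Q0 runs 2, rem=7, quantum used, demote→Q1. Q0=[] Q1=[P1,P2,P3,P4] Q2=[]
t=8-13: P1@Q1 runs 5, rem=4, quantum used, demote→Q2. Q0=[] Q1=[P2,P3,P4] Q2=[P1]
t=13-16: P2@Q1 runs 3, rem=0, completes. Q0=[] Q1=[P3,P4] Q2=[P1]
t=16-21: P3@Q1 runs 5, rem=2, quantum used, demote→Q2. Q0=[] Q1=[P4] Q2=[P1,P3]
t=21-24: P4@Q1 runs 3, rem=4, I/O yield, promote→Q0. Q0=[P4] Q1=[] Q2=[P1,P3]
t=24-26: P4@Q0 runs 2, rem=2, quantum used, demote→Q1. Q0=[] Q1=[P4] Q2=[P1,P3]
t=26-28: P4@Q1 runs 2, rem=0, completes. Q0=[] Q1=[] Q2=[P1,P3]
t=28-32: P1@Q2 runs 4, rem=0, completes. Q0=[] Q1=[] Q2=[P3]
t=32-34: P3@Q2 runs 2, rem=0, completes. Q0=[] Q1=[] Q2=[]

Answer: 2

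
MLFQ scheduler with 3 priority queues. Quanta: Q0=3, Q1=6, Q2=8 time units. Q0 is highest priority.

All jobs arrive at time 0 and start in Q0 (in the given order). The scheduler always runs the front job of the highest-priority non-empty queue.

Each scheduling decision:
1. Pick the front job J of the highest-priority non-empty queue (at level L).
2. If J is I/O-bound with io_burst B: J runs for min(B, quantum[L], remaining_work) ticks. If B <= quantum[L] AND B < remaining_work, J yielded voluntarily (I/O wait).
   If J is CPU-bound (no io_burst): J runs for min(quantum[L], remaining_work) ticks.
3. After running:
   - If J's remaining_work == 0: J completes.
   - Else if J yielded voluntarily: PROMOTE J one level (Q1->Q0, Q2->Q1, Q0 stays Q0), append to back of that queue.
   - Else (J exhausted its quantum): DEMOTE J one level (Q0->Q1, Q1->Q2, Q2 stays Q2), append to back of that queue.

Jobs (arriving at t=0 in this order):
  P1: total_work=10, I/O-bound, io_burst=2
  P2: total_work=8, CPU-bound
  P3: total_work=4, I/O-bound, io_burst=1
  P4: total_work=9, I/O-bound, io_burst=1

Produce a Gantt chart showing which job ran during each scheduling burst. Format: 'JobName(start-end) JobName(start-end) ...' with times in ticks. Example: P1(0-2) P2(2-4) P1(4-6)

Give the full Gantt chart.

Answer: P1(0-2) P2(2-5) P3(5-6) P4(6-7) P1(7-9) P3(9-10) P4(10-11) P1(11-13) P3(13-14) P4(14-15) P1(15-17) P3(17-18) P4(18-19) P1(19-21) P4(21-22) P4(22-23) P4(23-24) P4(24-25) P4(25-26) P2(26-31)

Derivation:
t=0-2: P1@Q0 runs 2, rem=8, I/O yield, promote→Q0. Q0=[P2,P3,P4,P1] Q1=[] Q2=[]
t=2-5: P2@Q0 runs 3, rem=5, quantum used, demote→Q1. Q0=[P3,P4,P1] Q1=[P2] Q2=[]
t=5-6: P3@Q0 runs 1, rem=3, I/O yield, promote→Q0. Q0=[P4,P1,P3] Q1=[P2] Q2=[]
t=6-7: P4@Q0 runs 1, rem=8, I/O yield, promote→Q0. Q0=[P1,P3,P4] Q1=[P2] Q2=[]
t=7-9: P1@Q0 runs 2, rem=6, I/O yield, promote→Q0. Q0=[P3,P4,P1] Q1=[P2] Q2=[]
t=9-10: P3@Q0 runs 1, rem=2, I/O yield, promote→Q0. Q0=[P4,P1,P3] Q1=[P2] Q2=[]
t=10-11: P4@Q0 runs 1, rem=7, I/O yield, promote→Q0. Q0=[P1,P3,P4] Q1=[P2] Q2=[]
t=11-13: P1@Q0 runs 2, rem=4, I/O yield, promote→Q0. Q0=[P3,P4,P1] Q1=[P2] Q2=[]
t=13-14: P3@Q0 runs 1, rem=1, I/O yield, promote→Q0. Q0=[P4,P1,P3] Q1=[P2] Q2=[]
t=14-15: P4@Q0 runs 1, rem=6, I/O yield, promote→Q0. Q0=[P1,P3,P4] Q1=[P2] Q2=[]
t=15-17: P1@Q0 runs 2, rem=2, I/O yield, promote→Q0. Q0=[P3,P4,P1] Q1=[P2] Q2=[]
t=17-18: P3@Q0 runs 1, rem=0, completes. Q0=[P4,P1] Q1=[P2] Q2=[]
t=18-19: P4@Q0 runs 1, rem=5, I/O yield, promote→Q0. Q0=[P1,P4] Q1=[P2] Q2=[]
t=19-21: P1@Q0 runs 2, rem=0, completes. Q0=[P4] Q1=[P2] Q2=[]
t=21-22: P4@Q0 runs 1, rem=4, I/O yield, promote→Q0. Q0=[P4] Q1=[P2] Q2=[]
t=22-23: P4@Q0 runs 1, rem=3, I/O yield, promote→Q0. Q0=[P4] Q1=[P2] Q2=[]
t=23-24: P4@Q0 runs 1, rem=2, I/O yield, promote→Q0. Q0=[P4] Q1=[P2] Q2=[]
t=24-25: P4@Q0 runs 1, rem=1, I/O yield, promote→Q0. Q0=[P4] Q1=[P2] Q2=[]
t=25-26: P4@Q0 runs 1, rem=0, completes. Q0=[] Q1=[P2] Q2=[]
t=26-31: P2@Q1 runs 5, rem=0, completes. Q0=[] Q1=[] Q2=[]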